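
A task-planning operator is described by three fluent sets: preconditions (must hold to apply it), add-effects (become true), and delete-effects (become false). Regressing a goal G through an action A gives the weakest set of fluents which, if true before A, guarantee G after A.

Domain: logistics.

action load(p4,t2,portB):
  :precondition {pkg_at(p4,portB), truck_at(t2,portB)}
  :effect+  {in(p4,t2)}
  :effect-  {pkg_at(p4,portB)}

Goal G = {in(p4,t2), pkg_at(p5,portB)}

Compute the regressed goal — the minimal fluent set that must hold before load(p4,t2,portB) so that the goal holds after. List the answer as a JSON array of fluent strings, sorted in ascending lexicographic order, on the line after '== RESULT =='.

Compute (G \ add) ∪ pre:
  G ∩ del = {}  (empty — regression defined)
  G \ add = {in(p4,t2), pkg_at(p5,portB)} \ {in(p4,t2)} = {pkg_at(p5,portB)}
  ∪ pre   = {pkg_at(p5,portB)} ∪ {pkg_at(p4,portB), truck_at(t2,portB)}
          = {pkg_at(p4,portB), pkg_at(p5,portB), truck_at(t2,portB)}

== RESULT ==
["pkg_at(p4,portB)", "pkg_at(p5,portB)", "truck_at(t2,portB)"]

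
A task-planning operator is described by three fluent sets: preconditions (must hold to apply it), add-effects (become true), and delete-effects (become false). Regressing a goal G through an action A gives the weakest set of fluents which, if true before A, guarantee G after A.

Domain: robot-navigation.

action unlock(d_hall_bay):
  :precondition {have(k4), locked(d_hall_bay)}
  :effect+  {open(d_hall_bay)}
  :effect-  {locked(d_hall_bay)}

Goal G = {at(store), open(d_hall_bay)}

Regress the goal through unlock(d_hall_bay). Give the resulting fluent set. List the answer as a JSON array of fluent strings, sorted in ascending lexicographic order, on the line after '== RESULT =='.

Regress:
  G ∩ del = {}  (empty — regression defined)
  G \ add = {at(store), open(d_hall_bay)} \ {open(d_hall_bay)} = {at(store)}
  ∪ pre   = {at(store)} ∪ {have(k4), locked(d_hall_bay)}
          = {at(store), have(k4), locked(d_hall_bay)}

== RESULT ==
["at(store)", "have(k4)", "locked(d_hall_bay)"]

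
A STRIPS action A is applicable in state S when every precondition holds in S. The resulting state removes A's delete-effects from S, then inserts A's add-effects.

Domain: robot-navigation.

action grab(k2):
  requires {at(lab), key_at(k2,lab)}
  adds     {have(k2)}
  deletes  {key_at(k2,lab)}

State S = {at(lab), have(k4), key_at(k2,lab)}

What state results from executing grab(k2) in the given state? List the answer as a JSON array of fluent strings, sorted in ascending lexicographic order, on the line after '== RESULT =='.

Progress:
  pre ⊆ S: {at(lab), key_at(k2,lab)} ⊆ S  — applicable
  S \ del = {at(lab), have(k4)}
  ∪ add   = {at(lab), have(k2), have(k4)}

== RESULT ==
["at(lab)", "have(k2)", "have(k4)"]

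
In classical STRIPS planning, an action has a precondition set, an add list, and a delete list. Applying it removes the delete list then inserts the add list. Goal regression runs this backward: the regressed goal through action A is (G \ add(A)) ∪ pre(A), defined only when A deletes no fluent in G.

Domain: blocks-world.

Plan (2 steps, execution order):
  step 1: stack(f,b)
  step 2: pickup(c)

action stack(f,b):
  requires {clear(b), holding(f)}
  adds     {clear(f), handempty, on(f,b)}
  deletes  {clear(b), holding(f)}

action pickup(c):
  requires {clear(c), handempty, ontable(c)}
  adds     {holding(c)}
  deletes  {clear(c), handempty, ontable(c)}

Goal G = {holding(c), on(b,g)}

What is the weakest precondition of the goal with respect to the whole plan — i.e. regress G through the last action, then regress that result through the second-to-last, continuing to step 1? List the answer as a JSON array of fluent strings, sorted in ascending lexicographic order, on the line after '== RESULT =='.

Work backward from the goal:
  through step 2 (pickup(c)): drop {holding(c)}, keep {on(b,g)}, require {clear(c), handempty, ontable(c)}
    → {clear(c), handempty, on(b,g), ontable(c)}
  through step 1 (stack(f,b)): drop {handempty}, keep {clear(c), on(b,g), ontable(c)}, require {clear(b), holding(f)}
    → {clear(b), clear(c), holding(f), on(b,g), ontable(c)}

== RESULT ==
["clear(b)", "clear(c)", "holding(f)", "on(b,g)", "ontable(c)"]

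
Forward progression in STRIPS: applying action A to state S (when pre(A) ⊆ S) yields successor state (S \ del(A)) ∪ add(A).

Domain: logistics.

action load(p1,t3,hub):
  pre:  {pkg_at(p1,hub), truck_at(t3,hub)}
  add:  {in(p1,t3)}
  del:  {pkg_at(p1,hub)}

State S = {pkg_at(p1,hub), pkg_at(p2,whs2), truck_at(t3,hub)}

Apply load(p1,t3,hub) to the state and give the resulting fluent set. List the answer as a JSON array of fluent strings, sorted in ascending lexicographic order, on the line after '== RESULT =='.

Progress:
  pre ⊆ S: {pkg_at(p1,hub), truck_at(t3,hub)} ⊆ S  — applicable
  S \ del = {pkg_at(p2,whs2), truck_at(t3,hub)}
  ∪ add   = {in(p1,t3), pkg_at(p2,whs2), truck_at(t3,hub)}

== RESULT ==
["in(p1,t3)", "pkg_at(p2,whs2)", "truck_at(t3,hub)"]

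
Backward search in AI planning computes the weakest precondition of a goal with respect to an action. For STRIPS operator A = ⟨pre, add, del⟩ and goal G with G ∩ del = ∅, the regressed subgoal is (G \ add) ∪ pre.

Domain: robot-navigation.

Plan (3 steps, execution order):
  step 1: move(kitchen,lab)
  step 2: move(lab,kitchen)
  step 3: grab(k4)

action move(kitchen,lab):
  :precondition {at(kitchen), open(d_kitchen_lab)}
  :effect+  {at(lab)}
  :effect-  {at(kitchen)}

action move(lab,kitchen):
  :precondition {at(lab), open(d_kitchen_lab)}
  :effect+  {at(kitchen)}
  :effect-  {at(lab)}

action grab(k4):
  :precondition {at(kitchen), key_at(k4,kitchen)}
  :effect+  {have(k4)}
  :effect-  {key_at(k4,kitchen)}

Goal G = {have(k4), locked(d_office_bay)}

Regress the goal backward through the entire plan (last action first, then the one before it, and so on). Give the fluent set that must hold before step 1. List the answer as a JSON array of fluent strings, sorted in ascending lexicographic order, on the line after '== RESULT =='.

Regress step by step:
  through step 3 (grab(k4)): drop {have(k4)}, keep {locked(d_office_bay)}, require {at(kitchen), key_at(k4,kitchen)}
    → {at(kitchen), key_at(k4,kitchen), locked(d_office_bay)}
  through step 2 (move(lab,kitchen)): drop {at(kitchen)}, keep {key_at(k4,kitchen), locked(d_office_bay)}, require {at(lab), open(d_kitchen_lab)}
    → {at(lab), key_at(k4,kitchen), locked(d_office_bay), open(d_kitchen_lab)}
  through step 1 (move(kitchen,lab)): drop {at(lab)}, keep {key_at(k4,kitchen), locked(d_office_bay), open(d_kitchen_lab)}, require {at(kitchen), open(d_kitchen_lab)}
    → {at(kitchen), key_at(k4,kitchen), locked(d_office_bay), open(d_kitchen_lab)}

== RESULT ==
["at(kitchen)", "key_at(k4,kitchen)", "locked(d_office_bay)", "open(d_kitchen_lab)"]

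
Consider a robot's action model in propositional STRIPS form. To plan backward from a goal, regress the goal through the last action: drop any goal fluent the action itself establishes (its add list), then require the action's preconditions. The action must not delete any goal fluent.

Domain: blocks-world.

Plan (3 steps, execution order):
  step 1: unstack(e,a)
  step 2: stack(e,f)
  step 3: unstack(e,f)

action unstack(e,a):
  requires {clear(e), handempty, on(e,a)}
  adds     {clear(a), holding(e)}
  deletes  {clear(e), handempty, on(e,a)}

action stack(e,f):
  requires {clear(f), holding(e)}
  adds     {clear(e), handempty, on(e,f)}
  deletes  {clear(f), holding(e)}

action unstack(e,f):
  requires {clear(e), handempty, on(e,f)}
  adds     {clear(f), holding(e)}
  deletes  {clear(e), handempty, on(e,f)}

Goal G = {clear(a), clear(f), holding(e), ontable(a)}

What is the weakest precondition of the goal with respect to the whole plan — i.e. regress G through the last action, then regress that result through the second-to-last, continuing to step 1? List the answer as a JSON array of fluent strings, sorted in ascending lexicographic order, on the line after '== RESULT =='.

Regress step by step:
  through step 3 (unstack(e,f)): drop {clear(f), holding(e)}, keep {clear(a), ontable(a)}, require {clear(e), handempty, on(e,f)}
    → {clear(a), clear(e), handempty, on(e,f), ontable(a)}
  through step 2 (stack(e,f)): drop {clear(e), handempty, on(e,f)}, keep {clear(a), ontable(a)}, require {clear(f), holding(e)}
    → {clear(a), clear(f), holding(e), ontable(a)}
  through step 1 (unstack(e,a)): drop {clear(a), holding(e)}, keep {clear(f), ontable(a)}, require {clear(e), handempty, on(e,a)}
    → {clear(e), clear(f), handempty, on(e,a), ontable(a)}

== RESULT ==
["clear(e)", "clear(f)", "handempty", "on(e,a)", "ontable(a)"]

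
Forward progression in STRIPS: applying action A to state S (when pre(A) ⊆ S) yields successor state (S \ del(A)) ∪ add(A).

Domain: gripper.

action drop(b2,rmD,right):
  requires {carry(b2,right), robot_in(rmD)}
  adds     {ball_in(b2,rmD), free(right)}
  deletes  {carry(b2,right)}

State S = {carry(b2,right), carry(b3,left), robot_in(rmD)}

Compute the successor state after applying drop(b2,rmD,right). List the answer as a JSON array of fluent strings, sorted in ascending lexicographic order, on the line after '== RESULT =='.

Compute (S \ del) ∪ add:
  pre ⊆ S: {carry(b2,right), robot_in(rmD)} ⊆ S  — applicable
  S \ del = {carry(b3,left), robot_in(rmD)}
  ∪ add   = {ball_in(b2,rmD), carry(b3,left), free(right), robot_in(rmD)}

== RESULT ==
["ball_in(b2,rmD)", "carry(b3,left)", "free(right)", "robot_in(rmD)"]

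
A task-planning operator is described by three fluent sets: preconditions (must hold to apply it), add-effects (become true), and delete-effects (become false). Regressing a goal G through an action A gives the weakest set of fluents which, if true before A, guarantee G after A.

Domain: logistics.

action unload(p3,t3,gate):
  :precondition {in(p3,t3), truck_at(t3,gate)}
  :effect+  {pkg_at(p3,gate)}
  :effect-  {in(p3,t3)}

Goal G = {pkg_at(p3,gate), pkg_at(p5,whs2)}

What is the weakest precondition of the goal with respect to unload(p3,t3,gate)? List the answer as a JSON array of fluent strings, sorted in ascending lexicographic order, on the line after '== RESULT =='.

Regress:
  G ∩ del = {}  (empty — regression defined)
  G \ add = {pkg_at(p3,gate), pkg_at(p5,whs2)} \ {pkg_at(p3,gate)} = {pkg_at(p5,whs2)}
  ∪ pre   = {pkg_at(p5,whs2)} ∪ {in(p3,t3), truck_at(t3,gate)}
          = {in(p3,t3), pkg_at(p5,whs2), truck_at(t3,gate)}

== RESULT ==
["in(p3,t3)", "pkg_at(p5,whs2)", "truck_at(t3,gate)"]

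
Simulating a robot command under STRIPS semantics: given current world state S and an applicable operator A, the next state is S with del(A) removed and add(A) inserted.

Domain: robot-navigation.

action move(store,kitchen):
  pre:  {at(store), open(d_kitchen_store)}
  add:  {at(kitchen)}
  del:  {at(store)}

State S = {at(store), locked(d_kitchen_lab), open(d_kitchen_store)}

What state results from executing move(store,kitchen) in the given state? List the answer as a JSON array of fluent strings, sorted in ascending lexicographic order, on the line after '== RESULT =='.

Progress:
  pre ⊆ S: {at(store), open(d_kitchen_store)} ⊆ S  — applicable
  S \ del = {locked(d_kitchen_lab), open(d_kitchen_store)}
  ∪ add   = {at(kitchen), locked(d_kitchen_lab), open(d_kitchen_store)}

== RESULT ==
["at(kitchen)", "locked(d_kitchen_lab)", "open(d_kitchen_store)"]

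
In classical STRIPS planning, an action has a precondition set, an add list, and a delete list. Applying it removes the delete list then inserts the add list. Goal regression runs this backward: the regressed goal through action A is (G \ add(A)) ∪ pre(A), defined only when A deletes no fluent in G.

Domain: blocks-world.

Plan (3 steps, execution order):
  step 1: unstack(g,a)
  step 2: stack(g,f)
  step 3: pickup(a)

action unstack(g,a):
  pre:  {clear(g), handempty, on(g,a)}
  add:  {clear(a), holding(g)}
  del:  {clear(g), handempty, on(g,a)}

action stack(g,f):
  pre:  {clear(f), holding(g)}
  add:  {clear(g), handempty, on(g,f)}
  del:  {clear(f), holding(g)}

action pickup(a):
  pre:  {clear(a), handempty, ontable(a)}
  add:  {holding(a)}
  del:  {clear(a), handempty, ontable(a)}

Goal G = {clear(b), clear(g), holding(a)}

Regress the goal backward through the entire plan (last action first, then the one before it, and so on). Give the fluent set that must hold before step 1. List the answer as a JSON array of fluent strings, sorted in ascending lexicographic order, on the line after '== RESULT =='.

Regress step by step:
  through step 3 (pickup(a)): drop {holding(a)}, keep {clear(b), clear(g)}, require {clear(a), handempty, ontable(a)}
    → {clear(a), clear(b), clear(g), handempty, ontable(a)}
  through step 2 (stack(g,f)): drop {clear(g), handempty}, keep {clear(a), clear(b), ontable(a)}, require {clear(f), holding(g)}
    → {clear(a), clear(b), clear(f), holding(g), ontable(a)}
  through step 1 (unstack(g,a)): drop {clear(a), holding(g)}, keep {clear(b), clear(f), ontable(a)}, require {clear(g), handempty, on(g,a)}
    → {clear(b), clear(f), clear(g), handempty, on(g,a), ontable(a)}

== RESULT ==
["clear(b)", "clear(f)", "clear(g)", "handempty", "on(g,a)", "ontable(a)"]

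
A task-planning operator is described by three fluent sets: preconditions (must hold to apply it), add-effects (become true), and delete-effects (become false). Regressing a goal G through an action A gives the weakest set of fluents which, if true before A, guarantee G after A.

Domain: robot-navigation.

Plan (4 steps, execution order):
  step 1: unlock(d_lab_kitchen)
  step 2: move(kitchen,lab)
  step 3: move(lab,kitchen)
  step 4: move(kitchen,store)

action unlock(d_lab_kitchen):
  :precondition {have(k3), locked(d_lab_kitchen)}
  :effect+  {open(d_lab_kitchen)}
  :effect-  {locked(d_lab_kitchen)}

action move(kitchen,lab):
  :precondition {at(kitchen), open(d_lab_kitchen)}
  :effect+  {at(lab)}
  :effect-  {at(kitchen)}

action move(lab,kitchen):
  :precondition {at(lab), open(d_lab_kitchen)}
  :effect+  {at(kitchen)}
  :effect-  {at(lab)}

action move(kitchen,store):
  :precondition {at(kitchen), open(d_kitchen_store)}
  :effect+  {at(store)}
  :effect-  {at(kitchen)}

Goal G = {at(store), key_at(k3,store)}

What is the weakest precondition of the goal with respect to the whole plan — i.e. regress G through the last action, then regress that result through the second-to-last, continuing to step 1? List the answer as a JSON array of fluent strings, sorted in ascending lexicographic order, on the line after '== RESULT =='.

Work backward from the goal:
  through step 4 (move(kitchen,store)): drop {at(store)}, keep {key_at(k3,store)}, require {at(kitchen), open(d_kitchen_store)}
    → {at(kitchen), key_at(k3,store), open(d_kitchen_store)}
  through step 3 (move(lab,kitchen)): drop {at(kitchen)}, keep {key_at(k3,store), open(d_kitchen_store)}, require {at(lab), open(d_lab_kitchen)}
    → {at(lab), key_at(k3,store), open(d_kitchen_store), open(d_lab_kitchen)}
  through step 2 (move(kitchen,lab)): drop {at(lab)}, keep {key_at(k3,store), open(d_kitchen_store), open(d_lab_kitchen)}, require {at(kitchen), open(d_lab_kitchen)}
    → {at(kitchen), key_at(k3,store), open(d_kitchen_store), open(d_lab_kitchen)}
  through step 1 (unlock(d_lab_kitchen)): drop {open(d_lab_kitchen)}, keep {at(kitchen), key_at(k3,store), open(d_kitchen_store)}, require {have(k3), locked(d_lab_kitchen)}
    → {at(kitchen), have(k3), key_at(k3,store), locked(d_lab_kitchen), open(d_kitchen_store)}

== RESULT ==
["at(kitchen)", "have(k3)", "key_at(k3,store)", "locked(d_lab_kitchen)", "open(d_kitchen_store)"]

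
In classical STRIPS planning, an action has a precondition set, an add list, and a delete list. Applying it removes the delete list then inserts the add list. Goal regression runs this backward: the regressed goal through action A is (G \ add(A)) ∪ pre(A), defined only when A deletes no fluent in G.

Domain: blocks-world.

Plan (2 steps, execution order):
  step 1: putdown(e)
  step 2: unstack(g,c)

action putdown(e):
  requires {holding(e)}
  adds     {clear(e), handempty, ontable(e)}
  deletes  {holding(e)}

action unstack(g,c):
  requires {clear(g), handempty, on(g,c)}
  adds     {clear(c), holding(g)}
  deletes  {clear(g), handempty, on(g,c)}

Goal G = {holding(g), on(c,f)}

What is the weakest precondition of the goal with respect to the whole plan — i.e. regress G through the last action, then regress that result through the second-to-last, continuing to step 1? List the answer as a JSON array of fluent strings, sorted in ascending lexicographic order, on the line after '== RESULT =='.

Regress step by step:
  through step 2 (unstack(g,c)): drop {holding(g)}, keep {on(c,f)}, require {clear(g), handempty, on(g,c)}
    → {clear(g), handempty, on(c,f), on(g,c)}
  through step 1 (putdown(e)): drop {handempty}, keep {clear(g), on(c,f), on(g,c)}, require {holding(e)}
    → {clear(g), holding(e), on(c,f), on(g,c)}

== RESULT ==
["clear(g)", "holding(e)", "on(c,f)", "on(g,c)"]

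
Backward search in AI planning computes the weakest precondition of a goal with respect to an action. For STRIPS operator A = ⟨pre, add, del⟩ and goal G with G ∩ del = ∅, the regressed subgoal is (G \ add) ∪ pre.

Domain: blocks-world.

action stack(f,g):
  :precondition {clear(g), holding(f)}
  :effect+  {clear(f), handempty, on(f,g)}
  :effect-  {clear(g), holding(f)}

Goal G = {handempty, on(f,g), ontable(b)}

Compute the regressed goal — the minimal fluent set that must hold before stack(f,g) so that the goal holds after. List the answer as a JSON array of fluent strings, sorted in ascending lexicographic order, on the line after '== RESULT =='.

Compute (G \ add) ∪ pre:
  G ∩ del = {}  (empty — regression defined)
  G \ add = {handempty, on(f,g), ontable(b)} \ {clear(f), handempty, on(f,g)} = {ontable(b)}
  ∪ pre   = {ontable(b)} ∪ {clear(g), holding(f)}
          = {clear(g), holding(f), ontable(b)}

== RESULT ==
["clear(g)", "holding(f)", "ontable(b)"]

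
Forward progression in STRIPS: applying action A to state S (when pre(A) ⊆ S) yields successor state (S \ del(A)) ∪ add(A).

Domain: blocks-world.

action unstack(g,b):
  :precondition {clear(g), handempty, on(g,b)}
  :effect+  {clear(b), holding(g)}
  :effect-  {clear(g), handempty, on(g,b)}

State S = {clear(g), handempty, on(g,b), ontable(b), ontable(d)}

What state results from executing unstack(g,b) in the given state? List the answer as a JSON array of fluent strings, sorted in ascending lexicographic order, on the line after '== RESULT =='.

Compute (S \ del) ∪ add:
  pre ⊆ S: {clear(g), handempty, on(g,b)} ⊆ S  — applicable
  S \ del = {ontable(b), ontable(d)}
  ∪ add   = {clear(b), holding(g), ontable(b), ontable(d)}

== RESULT ==
["clear(b)", "holding(g)", "ontable(b)", "ontable(d)"]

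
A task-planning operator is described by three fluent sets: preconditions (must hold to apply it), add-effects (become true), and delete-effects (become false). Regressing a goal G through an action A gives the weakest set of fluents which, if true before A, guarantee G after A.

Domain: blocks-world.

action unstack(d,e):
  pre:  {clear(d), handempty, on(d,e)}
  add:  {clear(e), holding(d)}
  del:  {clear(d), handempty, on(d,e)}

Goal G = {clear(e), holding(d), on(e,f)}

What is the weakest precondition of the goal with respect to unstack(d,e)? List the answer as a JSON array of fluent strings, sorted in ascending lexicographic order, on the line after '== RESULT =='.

Regress:
  G ∩ del = {}  (empty — regression defined)
  G \ add = {clear(e), holding(d), on(e,f)} \ {clear(e), holding(d)} = {on(e,f)}
  ∪ pre   = {on(e,f)} ∪ {clear(d), handempty, on(d,e)}
          = {clear(d), handempty, on(d,e), on(e,f)}

== RESULT ==
["clear(d)", "handempty", "on(d,e)", "on(e,f)"]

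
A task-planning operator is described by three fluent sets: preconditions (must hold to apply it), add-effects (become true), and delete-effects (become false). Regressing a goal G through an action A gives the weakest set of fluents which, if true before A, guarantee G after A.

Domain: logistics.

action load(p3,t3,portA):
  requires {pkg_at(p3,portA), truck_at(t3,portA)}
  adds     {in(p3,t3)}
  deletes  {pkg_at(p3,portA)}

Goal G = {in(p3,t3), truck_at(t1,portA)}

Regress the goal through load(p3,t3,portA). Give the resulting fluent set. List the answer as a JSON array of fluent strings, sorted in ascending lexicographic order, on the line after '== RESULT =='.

Compute (G \ add) ∪ pre:
  G ∩ del = {}  (empty — regression defined)
  G \ add = {in(p3,t3), truck_at(t1,portA)} \ {in(p3,t3)} = {truck_at(t1,portA)}
  ∪ pre   = {truck_at(t1,portA)} ∪ {pkg_at(p3,portA), truck_at(t3,portA)}
          = {pkg_at(p3,portA), truck_at(t1,portA), truck_at(t3,portA)}

== RESULT ==
["pkg_at(p3,portA)", "truck_at(t1,portA)", "truck_at(t3,portA)"]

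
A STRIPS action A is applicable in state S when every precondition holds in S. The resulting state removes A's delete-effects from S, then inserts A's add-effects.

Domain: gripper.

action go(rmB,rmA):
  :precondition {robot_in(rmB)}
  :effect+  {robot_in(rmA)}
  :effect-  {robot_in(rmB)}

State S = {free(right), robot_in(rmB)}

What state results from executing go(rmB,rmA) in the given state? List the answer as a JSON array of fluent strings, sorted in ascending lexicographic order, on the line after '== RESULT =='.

Progress:
  pre ⊆ S: {robot_in(rmB)} ⊆ S  — applicable
  S \ del = {free(right)}
  ∪ add   = {free(right), robot_in(rmA)}

== RESULT ==
["free(right)", "robot_in(rmA)"]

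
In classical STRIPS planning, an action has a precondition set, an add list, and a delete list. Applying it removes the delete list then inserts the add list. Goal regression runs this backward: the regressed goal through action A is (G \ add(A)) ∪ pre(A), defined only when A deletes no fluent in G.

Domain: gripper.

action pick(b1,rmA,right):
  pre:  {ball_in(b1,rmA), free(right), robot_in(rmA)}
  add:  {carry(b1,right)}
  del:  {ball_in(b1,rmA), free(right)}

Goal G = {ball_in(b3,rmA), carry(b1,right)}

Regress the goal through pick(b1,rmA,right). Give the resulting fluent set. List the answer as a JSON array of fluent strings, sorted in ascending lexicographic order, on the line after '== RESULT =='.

Regress:
  G ∩ del = {}  (empty — regression defined)
  G \ add = {ball_in(b3,rmA), carry(b1,right)} \ {carry(b1,right)} = {ball_in(b3,rmA)}
  ∪ pre   = {ball_in(b3,rmA)} ∪ {ball_in(b1,rmA), free(right), robot_in(rmA)}
          = {ball_in(b1,rmA), ball_in(b3,rmA), free(right), robot_in(rmA)}

== RESULT ==
["ball_in(b1,rmA)", "ball_in(b3,rmA)", "free(right)", "robot_in(rmA)"]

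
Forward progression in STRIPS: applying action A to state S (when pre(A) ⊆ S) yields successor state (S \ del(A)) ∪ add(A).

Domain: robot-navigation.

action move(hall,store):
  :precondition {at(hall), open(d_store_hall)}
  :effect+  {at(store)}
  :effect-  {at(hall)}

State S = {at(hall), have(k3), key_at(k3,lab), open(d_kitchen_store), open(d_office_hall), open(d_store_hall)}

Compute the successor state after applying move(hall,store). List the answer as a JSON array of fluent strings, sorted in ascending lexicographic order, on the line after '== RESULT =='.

Compute (S \ del) ∪ add:
  pre ⊆ S: {at(hall), open(d_store_hall)} ⊆ S  — applicable
  S \ del = {have(k3), key_at(k3,lab), open(d_kitchen_store), open(d_office_hall), open(d_store_hall)}
  ∪ add   = {at(store), have(k3), key_at(k3,lab), open(d_kitchen_store), open(d_office_hall), open(d_store_hall)}

== RESULT ==
["at(store)", "have(k3)", "key_at(k3,lab)", "open(d_kitchen_store)", "open(d_office_hall)", "open(d_store_hall)"]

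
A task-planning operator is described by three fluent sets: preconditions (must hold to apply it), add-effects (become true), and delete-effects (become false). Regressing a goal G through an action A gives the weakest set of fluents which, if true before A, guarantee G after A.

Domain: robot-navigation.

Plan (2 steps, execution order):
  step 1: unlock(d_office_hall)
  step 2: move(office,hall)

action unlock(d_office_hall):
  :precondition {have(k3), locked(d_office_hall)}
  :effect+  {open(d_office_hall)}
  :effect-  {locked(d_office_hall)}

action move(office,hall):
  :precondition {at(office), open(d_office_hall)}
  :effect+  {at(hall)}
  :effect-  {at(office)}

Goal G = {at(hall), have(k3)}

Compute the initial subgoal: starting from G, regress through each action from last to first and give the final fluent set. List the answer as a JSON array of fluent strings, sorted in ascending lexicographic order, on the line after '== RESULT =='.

Work backward from the goal:
  through step 2 (move(office,hall)): drop {at(hall)}, keep {have(k3)}, require {at(office), open(d_office_hall)}
    → {at(office), have(k3), open(d_office_hall)}
  through step 1 (unlock(d_office_hall)): drop {open(d_office_hall)}, keep {at(office), have(k3)}, require {have(k3), locked(d_office_hall)}
    → {at(office), have(k3), locked(d_office_hall)}

== RESULT ==
["at(office)", "have(k3)", "locked(d_office_hall)"]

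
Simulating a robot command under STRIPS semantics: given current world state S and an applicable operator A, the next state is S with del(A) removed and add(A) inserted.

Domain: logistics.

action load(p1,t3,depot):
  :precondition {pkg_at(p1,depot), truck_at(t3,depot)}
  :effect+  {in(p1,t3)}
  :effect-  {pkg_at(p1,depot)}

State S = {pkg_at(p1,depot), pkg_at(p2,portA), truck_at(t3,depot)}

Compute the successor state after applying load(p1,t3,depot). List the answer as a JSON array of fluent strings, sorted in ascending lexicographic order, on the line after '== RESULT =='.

Progress:
  pre ⊆ S: {pkg_at(p1,depot), truck_at(t3,depot)} ⊆ S  — applicable
  S \ del = {pkg_at(p2,portA), truck_at(t3,depot)}
  ∪ add   = {in(p1,t3), pkg_at(p2,portA), truck_at(t3,depot)}

== RESULT ==
["in(p1,t3)", "pkg_at(p2,portA)", "truck_at(t3,depot)"]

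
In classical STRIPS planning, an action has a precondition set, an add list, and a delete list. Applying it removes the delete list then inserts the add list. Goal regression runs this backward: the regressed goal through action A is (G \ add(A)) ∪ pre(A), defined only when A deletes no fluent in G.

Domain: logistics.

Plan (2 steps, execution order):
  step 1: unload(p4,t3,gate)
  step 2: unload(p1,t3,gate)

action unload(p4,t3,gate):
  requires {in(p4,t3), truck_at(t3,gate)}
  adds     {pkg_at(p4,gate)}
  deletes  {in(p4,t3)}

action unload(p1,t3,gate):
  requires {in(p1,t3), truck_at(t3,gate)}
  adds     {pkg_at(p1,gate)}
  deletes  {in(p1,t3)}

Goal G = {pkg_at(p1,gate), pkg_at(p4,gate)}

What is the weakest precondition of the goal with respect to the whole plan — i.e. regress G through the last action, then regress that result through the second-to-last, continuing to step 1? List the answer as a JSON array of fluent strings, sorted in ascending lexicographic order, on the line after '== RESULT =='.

Work backward from the goal:
  through step 2 (unload(p1,t3,gate)): drop {pkg_at(p1,gate)}, keep {pkg_at(p4,gate)}, require {in(p1,t3), truck_at(t3,gate)}
    → {in(p1,t3), pkg_at(p4,gate), truck_at(t3,gate)}
  through step 1 (unload(p4,t3,gate)): drop {pkg_at(p4,gate)}, keep {in(p1,t3), truck_at(t3,gate)}, require {in(p4,t3), truck_at(t3,gate)}
    → {in(p1,t3), in(p4,t3), truck_at(t3,gate)}

== RESULT ==
["in(p1,t3)", "in(p4,t3)", "truck_at(t3,gate)"]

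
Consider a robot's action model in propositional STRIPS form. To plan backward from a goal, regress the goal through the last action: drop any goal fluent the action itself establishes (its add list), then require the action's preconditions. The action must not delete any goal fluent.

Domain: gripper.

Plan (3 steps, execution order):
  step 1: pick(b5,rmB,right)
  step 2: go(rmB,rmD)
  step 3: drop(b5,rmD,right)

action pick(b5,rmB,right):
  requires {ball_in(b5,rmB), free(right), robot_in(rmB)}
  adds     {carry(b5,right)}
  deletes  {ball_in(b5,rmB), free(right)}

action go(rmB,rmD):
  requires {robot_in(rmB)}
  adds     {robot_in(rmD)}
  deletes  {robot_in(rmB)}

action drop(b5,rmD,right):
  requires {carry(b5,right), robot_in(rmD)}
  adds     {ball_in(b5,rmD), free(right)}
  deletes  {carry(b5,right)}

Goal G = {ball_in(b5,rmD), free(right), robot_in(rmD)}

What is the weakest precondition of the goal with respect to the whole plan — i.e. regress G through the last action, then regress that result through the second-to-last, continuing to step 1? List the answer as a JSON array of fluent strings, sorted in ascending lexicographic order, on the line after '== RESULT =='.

Regress step by step:
  through step 3 (drop(b5,rmD,right)): drop {ball_in(b5,rmD), free(right)}, keep {robot_in(rmD)}, require {carry(b5,right), robot_in(rmD)}
    → {carry(b5,right), robot_in(rmD)}
  through step 2 (go(rmB,rmD)): drop {robot_in(rmD)}, keep {carry(b5,right)}, require {robot_in(rmB)}
    → {carry(b5,right), robot_in(rmB)}
  through step 1 (pick(b5,rmB,right)): drop {carry(b5,right)}, keep {robot_in(rmB)}, require {ball_in(b5,rmB), free(right), robot_in(rmB)}
    → {ball_in(b5,rmB), free(right), robot_in(rmB)}

== RESULT ==
["ball_in(b5,rmB)", "free(right)", "robot_in(rmB)"]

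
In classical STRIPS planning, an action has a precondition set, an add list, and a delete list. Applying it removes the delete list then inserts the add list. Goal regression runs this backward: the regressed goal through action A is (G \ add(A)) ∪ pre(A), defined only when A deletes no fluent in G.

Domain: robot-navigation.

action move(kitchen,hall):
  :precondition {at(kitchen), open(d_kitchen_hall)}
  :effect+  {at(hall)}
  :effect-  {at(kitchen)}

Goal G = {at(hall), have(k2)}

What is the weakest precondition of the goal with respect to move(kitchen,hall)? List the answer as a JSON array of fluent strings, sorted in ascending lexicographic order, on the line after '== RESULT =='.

Compute (G \ add) ∪ pre:
  G ∩ del = {}  (empty — regression defined)
  G \ add = {at(hall), have(k2)} \ {at(hall)} = {have(k2)}
  ∪ pre   = {have(k2)} ∪ {at(kitchen), open(d_kitchen_hall)}
          = {at(kitchen), have(k2), open(d_kitchen_hall)}

== RESULT ==
["at(kitchen)", "have(k2)", "open(d_kitchen_hall)"]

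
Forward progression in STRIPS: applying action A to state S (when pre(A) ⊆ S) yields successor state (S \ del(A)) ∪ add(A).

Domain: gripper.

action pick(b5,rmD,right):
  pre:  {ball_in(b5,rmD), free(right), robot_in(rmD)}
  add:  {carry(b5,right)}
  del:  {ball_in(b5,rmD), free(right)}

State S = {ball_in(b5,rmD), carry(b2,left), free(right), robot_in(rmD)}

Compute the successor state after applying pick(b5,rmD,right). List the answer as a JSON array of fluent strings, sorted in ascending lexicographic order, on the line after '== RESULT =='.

Compute (S \ del) ∪ add:
  pre ⊆ S: {ball_in(b5,rmD), free(right), robot_in(rmD)} ⊆ S  — applicable
  S \ del = {carry(b2,left), robot_in(rmD)}
  ∪ add   = {carry(b2,left), carry(b5,right), robot_in(rmD)}

== RESULT ==
["carry(b2,left)", "carry(b5,right)", "robot_in(rmD)"]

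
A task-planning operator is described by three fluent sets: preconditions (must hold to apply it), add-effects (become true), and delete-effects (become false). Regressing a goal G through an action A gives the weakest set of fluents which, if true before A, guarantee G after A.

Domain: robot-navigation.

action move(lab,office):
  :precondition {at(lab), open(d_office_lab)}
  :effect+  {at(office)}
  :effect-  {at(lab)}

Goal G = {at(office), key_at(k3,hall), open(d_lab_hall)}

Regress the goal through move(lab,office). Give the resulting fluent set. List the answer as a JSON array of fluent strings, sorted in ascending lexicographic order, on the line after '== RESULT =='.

Regress:
  G ∩ del = {}  (empty — regression defined)
  G \ add = {at(office), key_at(k3,hall), open(d_lab_hall)} \ {at(office)} = {key_at(k3,hall), open(d_lab_hall)}
  ∪ pre   = {key_at(k3,hall), open(d_lab_hall)} ∪ {at(lab), open(d_office_lab)}
          = {at(lab), key_at(k3,hall), open(d_lab_hall), open(d_office_lab)}

== RESULT ==
["at(lab)", "key_at(k3,hall)", "open(d_lab_hall)", "open(d_office_lab)"]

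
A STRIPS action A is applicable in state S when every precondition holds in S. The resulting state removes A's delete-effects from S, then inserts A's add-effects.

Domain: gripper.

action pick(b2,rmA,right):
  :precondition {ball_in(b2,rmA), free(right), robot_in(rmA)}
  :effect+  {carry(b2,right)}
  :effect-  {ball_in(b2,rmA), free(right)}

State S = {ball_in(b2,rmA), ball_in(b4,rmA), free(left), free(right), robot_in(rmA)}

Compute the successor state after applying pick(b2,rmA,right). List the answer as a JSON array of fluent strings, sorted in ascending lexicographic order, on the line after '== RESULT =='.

Compute (S \ del) ∪ add:
  pre ⊆ S: {ball_in(b2,rmA), free(right), robot_in(rmA)} ⊆ S  — applicable
  S \ del = {ball_in(b4,rmA), free(left), robot_in(rmA)}
  ∪ add   = {ball_in(b4,rmA), carry(b2,right), free(left), robot_in(rmA)}

== RESULT ==
["ball_in(b4,rmA)", "carry(b2,right)", "free(left)", "robot_in(rmA)"]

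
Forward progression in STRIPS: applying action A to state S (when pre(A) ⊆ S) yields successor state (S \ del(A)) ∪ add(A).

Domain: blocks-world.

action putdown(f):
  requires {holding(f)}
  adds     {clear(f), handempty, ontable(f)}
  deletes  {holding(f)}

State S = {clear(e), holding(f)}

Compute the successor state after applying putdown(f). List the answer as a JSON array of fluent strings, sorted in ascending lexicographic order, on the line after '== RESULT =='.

Compute (S \ del) ∪ add:
  pre ⊆ S: {holding(f)} ⊆ S  — applicable
  S \ del = {clear(e)}
  ∪ add   = {clear(e), clear(f), handempty, ontable(f)}

== RESULT ==
["clear(e)", "clear(f)", "handempty", "ontable(f)"]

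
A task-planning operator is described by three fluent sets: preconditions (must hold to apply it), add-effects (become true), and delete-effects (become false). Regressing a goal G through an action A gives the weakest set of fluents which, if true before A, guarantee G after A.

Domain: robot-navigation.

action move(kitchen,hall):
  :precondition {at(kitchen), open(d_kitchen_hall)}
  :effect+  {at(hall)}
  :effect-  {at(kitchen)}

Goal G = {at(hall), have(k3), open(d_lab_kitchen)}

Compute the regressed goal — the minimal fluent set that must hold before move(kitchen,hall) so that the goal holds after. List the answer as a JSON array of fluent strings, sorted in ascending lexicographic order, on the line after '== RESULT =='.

Compute (G \ add) ∪ pre:
  G ∩ del = {}  (empty — regression defined)
  G \ add = {at(hall), have(k3), open(d_lab_kitchen)} \ {at(hall)} = {have(k3), open(d_lab_kitchen)}
  ∪ pre   = {have(k3), open(d_lab_kitchen)} ∪ {at(kitchen), open(d_kitchen_hall)}
          = {at(kitchen), have(k3), open(d_kitchen_hall), open(d_lab_kitchen)}

== RESULT ==
["at(kitchen)", "have(k3)", "open(d_kitchen_hall)", "open(d_lab_kitchen)"]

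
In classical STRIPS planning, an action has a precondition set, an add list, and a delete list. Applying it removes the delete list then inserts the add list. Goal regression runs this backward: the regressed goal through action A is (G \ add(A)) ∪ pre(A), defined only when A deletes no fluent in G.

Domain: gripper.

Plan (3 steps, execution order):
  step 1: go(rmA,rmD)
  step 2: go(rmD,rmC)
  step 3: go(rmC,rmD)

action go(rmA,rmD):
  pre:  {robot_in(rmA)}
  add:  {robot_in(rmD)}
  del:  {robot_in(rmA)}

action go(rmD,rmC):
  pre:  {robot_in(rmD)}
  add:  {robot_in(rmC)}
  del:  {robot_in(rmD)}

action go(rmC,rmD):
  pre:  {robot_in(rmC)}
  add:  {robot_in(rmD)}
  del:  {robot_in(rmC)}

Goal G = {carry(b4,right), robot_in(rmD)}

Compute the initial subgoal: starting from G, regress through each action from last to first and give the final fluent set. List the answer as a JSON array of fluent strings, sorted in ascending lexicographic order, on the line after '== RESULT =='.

Regress step by step:
  through step 3 (go(rmC,rmD)): drop {robot_in(rmD)}, keep {carry(b4,right)}, require {robot_in(rmC)}
    → {carry(b4,right), robot_in(rmC)}
  through step 2 (go(rmD,rmC)): drop {robot_in(rmC)}, keep {carry(b4,right)}, require {robot_in(rmD)}
    → {carry(b4,right), robot_in(rmD)}
  through step 1 (go(rmA,rmD)): drop {robot_in(rmD)}, keep {carry(b4,right)}, require {robot_in(rmA)}
    → {carry(b4,right), robot_in(rmA)}

== RESULT ==
["carry(b4,right)", "robot_in(rmA)"]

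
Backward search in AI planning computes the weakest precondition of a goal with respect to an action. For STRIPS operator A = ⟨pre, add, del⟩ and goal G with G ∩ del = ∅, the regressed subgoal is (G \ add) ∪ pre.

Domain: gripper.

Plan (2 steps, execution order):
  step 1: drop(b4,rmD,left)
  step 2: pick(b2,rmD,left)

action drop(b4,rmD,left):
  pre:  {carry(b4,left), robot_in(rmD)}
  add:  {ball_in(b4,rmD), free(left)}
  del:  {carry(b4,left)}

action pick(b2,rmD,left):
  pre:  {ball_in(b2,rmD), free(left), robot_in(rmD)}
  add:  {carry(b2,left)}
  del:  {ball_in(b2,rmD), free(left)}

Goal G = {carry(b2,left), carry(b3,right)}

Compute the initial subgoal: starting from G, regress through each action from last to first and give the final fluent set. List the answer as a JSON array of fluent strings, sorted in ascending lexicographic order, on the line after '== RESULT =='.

Regress step by step:
  through step 2 (pick(b2,rmD,left)): drop {carry(b2,left)}, keep {carry(b3,right)}, require {ball_in(b2,rmD), free(left), robot_in(rmD)}
    → {ball_in(b2,rmD), carry(b3,right), free(left), robot_in(rmD)}
  through step 1 (drop(b4,rmD,left)): drop {free(left)}, keep {ball_in(b2,rmD), carry(b3,right), robot_in(rmD)}, require {carry(b4,left), robot_in(rmD)}
    → {ball_in(b2,rmD), carry(b3,right), carry(b4,left), robot_in(rmD)}

== RESULT ==
["ball_in(b2,rmD)", "carry(b3,right)", "carry(b4,left)", "robot_in(rmD)"]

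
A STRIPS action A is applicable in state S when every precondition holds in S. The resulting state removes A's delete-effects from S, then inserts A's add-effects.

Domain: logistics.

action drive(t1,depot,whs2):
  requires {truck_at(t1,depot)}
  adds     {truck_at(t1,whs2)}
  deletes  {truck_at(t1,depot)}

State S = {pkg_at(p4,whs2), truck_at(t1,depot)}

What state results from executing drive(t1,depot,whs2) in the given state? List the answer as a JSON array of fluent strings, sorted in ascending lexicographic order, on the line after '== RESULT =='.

Compute (S \ del) ∪ add:
  pre ⊆ S: {truck_at(t1,depot)} ⊆ S  — applicable
  S \ del = {pkg_at(p4,whs2)}
  ∪ add   = {pkg_at(p4,whs2), truck_at(t1,whs2)}

== RESULT ==
["pkg_at(p4,whs2)", "truck_at(t1,whs2)"]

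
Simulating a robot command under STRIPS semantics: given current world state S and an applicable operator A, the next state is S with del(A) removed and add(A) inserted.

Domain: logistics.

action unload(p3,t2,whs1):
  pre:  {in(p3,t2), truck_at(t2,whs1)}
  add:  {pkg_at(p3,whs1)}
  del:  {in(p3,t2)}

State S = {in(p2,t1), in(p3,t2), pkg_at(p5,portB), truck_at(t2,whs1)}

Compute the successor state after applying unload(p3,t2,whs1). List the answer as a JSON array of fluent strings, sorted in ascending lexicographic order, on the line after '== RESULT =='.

Progress:
  pre ⊆ S: {in(p3,t2), truck_at(t2,whs1)} ⊆ S  — applicable
  S \ del = {in(p2,t1), pkg_at(p5,portB), truck_at(t2,whs1)}
  ∪ add   = {in(p2,t1), pkg_at(p3,whs1), pkg_at(p5,portB), truck_at(t2,whs1)}

== RESULT ==
["in(p2,t1)", "pkg_at(p3,whs1)", "pkg_at(p5,portB)", "truck_at(t2,whs1)"]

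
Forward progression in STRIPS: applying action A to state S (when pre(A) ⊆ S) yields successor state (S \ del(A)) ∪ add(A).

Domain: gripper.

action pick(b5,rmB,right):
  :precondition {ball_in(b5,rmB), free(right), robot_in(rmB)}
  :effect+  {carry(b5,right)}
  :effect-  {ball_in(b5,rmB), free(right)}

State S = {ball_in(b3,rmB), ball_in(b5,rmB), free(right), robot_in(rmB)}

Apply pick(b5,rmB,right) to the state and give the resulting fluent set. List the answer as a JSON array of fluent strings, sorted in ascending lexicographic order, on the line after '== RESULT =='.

Progress:
  pre ⊆ S: {ball_in(b5,rmB), free(right), robot_in(rmB)} ⊆ S  — applicable
  S \ del = {ball_in(b3,rmB), robot_in(rmB)}
  ∪ add   = {ball_in(b3,rmB), carry(b5,right), robot_in(rmB)}

== RESULT ==
["ball_in(b3,rmB)", "carry(b5,right)", "robot_in(rmB)"]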